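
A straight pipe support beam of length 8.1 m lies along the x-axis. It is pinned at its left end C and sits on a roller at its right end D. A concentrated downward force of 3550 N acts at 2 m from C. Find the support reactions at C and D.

ΣM about C: D_y·8.1 − 3550·2 = 0 → D_y = 7100/8.1 = 876.543 ≈ 876.5 N.
ΣF_y = 0: C_y + 876.543 − 3550 = 0 → C_y = 2673 N.
ΣF_x = 0: no horizontal applied forces, so C_x = 0.

C_x = 0, C_y = 2673 N, D_y = 876.5 N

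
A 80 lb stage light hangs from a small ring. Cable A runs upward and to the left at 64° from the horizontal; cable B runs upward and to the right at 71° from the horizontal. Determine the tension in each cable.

ΣF_x = 0: −T_A·cos64° + T_B·cos71° = 0 → T_B = 1.34648·T_A.
ΣF_y = 0: T_A·sin64° + T_B·sin71° = 80.
Substitute: T_A·(0.898794 + 1.34648·0.945519) = 80 → T_A = 36.8338 ≈ 36.83 lb.
Then T_B = 1.34648 × 36.8338 = 49.60 lb.

T_A = 36.83 lb, T_B = 49.60 lb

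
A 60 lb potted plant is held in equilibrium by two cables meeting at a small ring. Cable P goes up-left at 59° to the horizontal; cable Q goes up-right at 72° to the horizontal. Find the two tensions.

T_P = 24.57 lb, T_Q = 40.95 lb

ΣF_x = 0: −T_P·cos59° + T_Q·cos72° = 0 → T_Q = 1.6667·T_P.
ΣF_y = 0: T_P·sin59° + T_Q·sin72° = 60.
Substitute: T_P·(0.857167 + 1.6667·0.951057) = 60 → T_P = 24.5671 ≈ 24.57 lb.
Then T_Q = 1.6667 × 24.5671 = 40.95 lb.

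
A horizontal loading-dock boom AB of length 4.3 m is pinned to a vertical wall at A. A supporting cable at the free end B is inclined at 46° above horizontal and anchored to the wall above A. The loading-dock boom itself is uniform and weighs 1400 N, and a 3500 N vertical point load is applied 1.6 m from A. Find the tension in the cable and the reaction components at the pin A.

ΣM about A: T·sin46°·4.3 − 1400·2.15 − 3500·1.6 = 0 → T = 8610/(4.3·0.71934) = 2783.56 ≈ 2784 N.
ΣF_x = 0: A_x − T·cos46° = 0 → A_x = 2783.56 × 0.694658 = 1934 N.
ΣF_y = 0: A_y + T·sin46° − 1400 − 3500 = 0 → A_y = 4900 − 2783.56 × 0.71934 = 2898 N.

T = 2784 N, A_x = 1934 N, A_y = 2898 N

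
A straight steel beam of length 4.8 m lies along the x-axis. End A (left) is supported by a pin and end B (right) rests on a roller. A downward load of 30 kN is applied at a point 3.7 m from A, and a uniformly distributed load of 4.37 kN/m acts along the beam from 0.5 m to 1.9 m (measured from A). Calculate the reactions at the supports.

A_x = 0, A_y = 11.46 kN, B_y = 24.65 kN

Resultant of the distributed load: 4.37 × 1.4 = 6.118 kN at 1.2 m from A.
ΣM about A: B_y·4.8 − 30·3.7 − (4.37·1.4)·1.2 = 0 → B_y = 118.3416/4.8 = 24.6545 ≈ 24.65 kN.
ΣF_y = 0: A_y + 24.6545 − 30 − 4.37·1.4 = 0 → A_y = 11.46 kN.
ΣF_x = 0: no horizontal applied forces, so A_x = 0.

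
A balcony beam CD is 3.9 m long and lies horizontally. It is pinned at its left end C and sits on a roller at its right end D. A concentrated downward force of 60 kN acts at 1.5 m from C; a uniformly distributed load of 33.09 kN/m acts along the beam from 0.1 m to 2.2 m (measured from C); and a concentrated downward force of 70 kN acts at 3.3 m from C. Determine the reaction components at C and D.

C_x = 0, C_y = 96.69 kN, D_y = 102.8 kN

Resultant of the distributed load: 33.09 × 2.1 = 69.489 kN at 1.15 m from C.
Moments about C: D_y·3.9 − 60·1.5 − (33.09·2.1)·1.15 − 70·3.3 = 0 → D_y = 400.91235/3.9 = 102.798 ≈ 102.8 kN.
ΣF_y = 0: C_y + 102.798 − 60 − 33.09·2.1 − 70 = 0 → C_y = 96.69 kN.
ΣF_x = 0: no horizontal applied forces, so C_x = 0.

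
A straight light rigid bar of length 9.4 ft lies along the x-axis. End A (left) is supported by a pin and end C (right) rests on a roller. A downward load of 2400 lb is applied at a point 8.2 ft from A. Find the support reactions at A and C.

A_x = 0, A_y = 306.4 lb, C_y = 2094 lb

ΣM about A: C_y·9.4 − 2400·8.2 = 0 → C_y = 19680/9.4 = 2093.62 ≈ 2094 lb.
ΣF_y = 0: A_y + 2093.62 − 2400 = 0 → A_y = 306.4 lb.
ΣF_x = 0: no horizontal applied forces, so A_x = 0.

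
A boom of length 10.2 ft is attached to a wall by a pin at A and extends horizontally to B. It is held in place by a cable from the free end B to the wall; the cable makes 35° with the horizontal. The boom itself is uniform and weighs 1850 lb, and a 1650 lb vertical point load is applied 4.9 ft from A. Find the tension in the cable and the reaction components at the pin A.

T = 2995 lb, A_x = 2453 lb, A_y = 1782 lb

ΣM about A: T·sin35°·10.2 − 1850·5.1 − 1650·4.9 = 0 → T = 17520/(10.2·0.573576) = 2994.63 ≈ 2995 lb.
ΣF_x = 0: A_x − T·cos35° = 0 → A_x = 2994.63 × 0.819152 = 2453 lb.
ΣF_y = 0: A_y + T·sin35° − 1850 − 1650 = 0 → A_y = 3500 − 2994.63 × 0.573576 = 1782 lb.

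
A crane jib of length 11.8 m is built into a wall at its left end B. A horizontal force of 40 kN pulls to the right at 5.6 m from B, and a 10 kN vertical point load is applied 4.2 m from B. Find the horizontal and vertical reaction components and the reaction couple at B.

ΣF_x = 0: B_x + 40 = 0 → B_x = -40.00 kN.
ΣF_y = 0: B_y − 10 = 0 → B_y = 10.00 kN.
ΣM about B: M_B − 10·4.2 = 0 → M_B = 42.00 kN·m.

B_x = -40.00 kN, B_y = 10.00 kN, M_B = 42.00 kN·m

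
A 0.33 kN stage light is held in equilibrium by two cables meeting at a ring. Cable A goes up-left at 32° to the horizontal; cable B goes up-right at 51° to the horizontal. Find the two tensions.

T_A = 0.2092 kN, T_B = 0.2820 kN

ΣF_x = 0: −T_A·cos32° + T_B·cos51° = 0 → T_B = 1.34756·T_A.
ΣF_y = 0: T_A·sin32° + T_B·sin51° = 0.33.
Substitute: T_A·(0.529919 + 1.34756·0.777146) = 0.33 → T_A = 0.209236 ≈ 0.2092 kN.
Then T_B = 1.34756 × 0.209236 = 0.2820 kN.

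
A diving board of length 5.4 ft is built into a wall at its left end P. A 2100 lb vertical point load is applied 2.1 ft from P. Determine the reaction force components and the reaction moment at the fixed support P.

ΣF_x = 0: P_x = 0.
ΣF_y = 0: P_y − 2100 = 0 → P_y = 2100 lb.
ΣM about P: M_P − 2100·2.1 = 0 → M_P = 4410 lb·ft.

P_x = 0, P_y = 2100 lb, M_P = 4410 lb·ft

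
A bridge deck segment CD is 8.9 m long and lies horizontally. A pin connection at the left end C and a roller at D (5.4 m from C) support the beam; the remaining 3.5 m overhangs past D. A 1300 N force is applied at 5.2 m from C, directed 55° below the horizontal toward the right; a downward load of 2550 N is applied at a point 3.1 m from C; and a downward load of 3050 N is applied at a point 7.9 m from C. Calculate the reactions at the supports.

Moments about C: D_y·5.4 − 1300·sin55°·5.2 − 2550·3.1 − 3050·7.9 = 0 → D_y = 37537.5/5.4 = 6951.39 ≈ 6951 N.
ΣF_y = 0: C_y + 6951.39 − 1300·sin55° − 2550 − 3050 = 0 → C_y = -286.5 N.
ΣF_x = 0: C_x + 1300·cos55° = 0 → C_x = -745.6 N.

C_x = -745.6 N, C_y = -286.5 N, D_y = 6951 N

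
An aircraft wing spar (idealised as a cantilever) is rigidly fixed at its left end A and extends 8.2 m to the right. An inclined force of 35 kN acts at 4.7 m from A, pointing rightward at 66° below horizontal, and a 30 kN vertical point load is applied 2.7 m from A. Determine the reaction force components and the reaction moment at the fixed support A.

ΣF_x = 0: A_x + 35·cos66° = 0 → A_x = -14.24 kN.
ΣF_y = 0: A_y − 35·sin66° − 30 = 0 → A_y = 61.97 kN.
ΣM about A: M_A − 35·sin66°·4.7 − 30·2.7 = 0 → M_A = 231.3 kN·m.

A_x = -14.24 kN, A_y = 61.97 kN, M_A = 231.3 kN·m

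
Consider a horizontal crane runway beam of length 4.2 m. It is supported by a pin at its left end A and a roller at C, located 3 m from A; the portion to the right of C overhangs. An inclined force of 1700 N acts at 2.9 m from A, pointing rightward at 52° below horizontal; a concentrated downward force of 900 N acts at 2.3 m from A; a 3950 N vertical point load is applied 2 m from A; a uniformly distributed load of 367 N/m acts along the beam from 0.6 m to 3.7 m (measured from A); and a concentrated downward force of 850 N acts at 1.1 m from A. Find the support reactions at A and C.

A_x = -1047 N, A_y = 2432 N, C_y = 5745 N

Resultant of the distributed load: 367 × 3.1 = 1137.7 N at 2.15 m from A.
Taking moments about A: C_y·3 − 1700·sin52°·2.9 − 900·2.3 − 3950·2 − (367·3.1)·2.15 − 850·1.1 = 0 → C_y = 17235.9/3 = 5745.3 ≈ 5745 N.
ΣF_y = 0: A_y + 5745.3 − 1700·sin52° − 900 − 3950 − 367·3.1 − 850 = 0 → A_y = 2432 N.
ΣF_x = 0: A_x + 1700·cos52° = 0 → A_x = -1047 N.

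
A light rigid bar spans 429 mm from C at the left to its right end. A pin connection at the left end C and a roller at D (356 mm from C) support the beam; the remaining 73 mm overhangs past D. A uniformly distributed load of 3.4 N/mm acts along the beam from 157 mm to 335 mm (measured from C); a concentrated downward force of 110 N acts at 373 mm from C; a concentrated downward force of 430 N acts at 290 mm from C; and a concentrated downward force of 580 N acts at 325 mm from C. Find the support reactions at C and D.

C_x = 0, C_y = 312.0 N, D_y = 1413 N

Resultant of the distributed load: 3.4 × 178 = 605.2 N at 246 mm from C.
Taking moments about C: D_y·356 − (3.4·178)·246 − 110·373 − 430·290 − 580·325 = 0 → D_y = 503109.2/356 = 1413.23 ≈ 1413 N.
ΣF_y = 0: C_y + 1413.23 − 3.4·178 − 110 − 430 − 580 = 0 → C_y = 312.0 N.
ΣF_x = 0: no horizontal applied forces, so C_x = 0.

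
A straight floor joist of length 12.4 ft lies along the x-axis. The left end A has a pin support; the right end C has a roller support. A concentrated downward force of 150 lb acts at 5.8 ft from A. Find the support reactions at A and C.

Taking moments about A: C_y·12.4 − 150·5.8 = 0 → C_y = 870/12.4 = 70.1613 ≈ 70.16 lb.
ΣF_y = 0: A_y + 70.1613 − 150 = 0 → A_y = 79.84 lb.
ΣF_x = 0: no horizontal applied forces, so A_x = 0.

A_x = 0, A_y = 79.84 lb, C_y = 70.16 lb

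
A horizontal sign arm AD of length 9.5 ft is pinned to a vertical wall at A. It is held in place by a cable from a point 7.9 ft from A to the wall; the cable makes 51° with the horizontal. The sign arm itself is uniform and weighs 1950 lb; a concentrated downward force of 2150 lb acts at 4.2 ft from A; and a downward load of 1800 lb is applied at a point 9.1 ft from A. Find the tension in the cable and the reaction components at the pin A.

T = 5647 lb, A_x = 3554 lb, A_y = 1511 lb

ΣM about A: T·sin51°·7.9 − 1950·4.75 − 2150·4.2 − 1800·9.1 = 0 → T = 34672.5/(7.9·0.777146) = 5647.49 ≈ 5647 lb.
ΣF_x = 0: A_x − T·cos51° = 0 → A_x = 5647.49 × 0.62932 = 3554 lb.
ΣF_y = 0: A_y + T·sin51° − 1950 − 2150 − 1800 = 0 → A_y = 5900 − 5647.49 × 0.777146 = 1511 lb.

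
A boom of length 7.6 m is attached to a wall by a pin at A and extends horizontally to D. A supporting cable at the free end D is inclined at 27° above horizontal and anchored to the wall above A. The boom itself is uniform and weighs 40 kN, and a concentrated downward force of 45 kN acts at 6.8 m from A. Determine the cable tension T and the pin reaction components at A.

ΣM about A: T·sin27°·7.6 − 40·3.8 − 45·6.8 = 0 → T = 458/(7.6·0.45399) = 132.741 ≈ 132.7 kN.
ΣF_x = 0: A_x − T·cos27° = 0 → A_x = 132.741 × 0.891007 = 118.3 kN.
ΣF_y = 0: A_y + T·sin27° − 40 − 45 = 0 → A_y = 85 − 132.741 × 0.45399 = 24.74 kN.

T = 132.7 kN, A_x = 118.3 kN, A_y = 24.74 kN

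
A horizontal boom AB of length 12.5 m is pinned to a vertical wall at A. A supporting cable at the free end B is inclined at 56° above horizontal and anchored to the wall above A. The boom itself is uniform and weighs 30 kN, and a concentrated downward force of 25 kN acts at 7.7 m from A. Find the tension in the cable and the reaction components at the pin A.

ΣM about A: T·sin56°·12.5 − 30·6.25 − 25·7.7 = 0 → T = 380/(12.5·0.829038) = 36.669 ≈ 36.67 kN.
ΣF_x = 0: A_x − T·cos56° = 0 → A_x = 36.669 × 0.559193 = 20.51 kN.
ΣF_y = 0: A_y + T·sin56° − 30 − 25 = 0 → A_y = 55 − 36.669 × 0.829038 = 24.60 kN.

T = 36.67 kN, A_x = 20.51 kN, A_y = 24.60 kN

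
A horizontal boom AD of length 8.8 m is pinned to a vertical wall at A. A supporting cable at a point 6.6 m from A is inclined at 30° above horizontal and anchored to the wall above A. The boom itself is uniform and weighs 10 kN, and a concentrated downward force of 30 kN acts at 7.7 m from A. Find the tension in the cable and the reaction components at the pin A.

T = 83.33 kN, A_x = 72.17 kN, A_y = -1.667 kN

ΣM about A: T·sin30°·6.6 − 10·4.4 − 30·7.7 = 0 → T = 275/(6.6·0.5) = 83.3333 ≈ 83.33 kN.
ΣF_x = 0: A_x − T·cos30° = 0 → A_x = 83.3333 × 0.866025 = 72.17 kN.
ΣF_y = 0: A_y + T·sin30° − 10 − 30 = 0 → A_y = 40 − 83.3333 × 0.5 = -1.667 kN.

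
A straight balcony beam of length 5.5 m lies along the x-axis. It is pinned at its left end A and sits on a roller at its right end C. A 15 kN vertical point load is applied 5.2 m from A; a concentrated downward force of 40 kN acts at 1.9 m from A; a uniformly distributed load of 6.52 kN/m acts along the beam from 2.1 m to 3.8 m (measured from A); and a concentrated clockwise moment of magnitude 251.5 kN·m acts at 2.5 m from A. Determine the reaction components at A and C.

Resultant of the distributed load: 6.52 × 1.7 = 11.084 kN at 2.95 m from A.
Moments about A: C_y·5.5 − 15·5.2 − 40·1.9 − (6.52·1.7)·2.95 − 251.5 = 0 → C_y = 438.1978/5.5 = 79.6723 ≈ 79.67 kN.
ΣF_y = 0: A_y + 79.6723 − 15 − 40 − 6.52·1.7 = 0 → A_y = -13.59 kN.
ΣF_x = 0: no horizontal applied forces, so A_x = 0.

A_x = 0, A_y = -13.59 kN, C_y = 79.67 kN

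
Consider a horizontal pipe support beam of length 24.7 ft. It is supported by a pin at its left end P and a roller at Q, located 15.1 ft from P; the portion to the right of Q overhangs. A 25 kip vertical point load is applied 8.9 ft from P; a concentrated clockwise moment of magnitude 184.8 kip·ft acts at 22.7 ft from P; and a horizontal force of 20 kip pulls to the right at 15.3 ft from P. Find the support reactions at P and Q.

Moments about P: Q_y·15.1 − 25·8.9 − 184.8 = 0 → Q_y = 407.3/15.1 = 26.9735 ≈ 26.97 kip.
ΣF_y = 0: P_y + 26.9735 − 25 = 0 → P_y = -1.974 kip.
ΣF_x = 0: P_x + 20 = 0 → P_x = -20.00 kip.

P_x = -20.00 kip, P_y = -1.974 kip, Q_y = 26.97 kip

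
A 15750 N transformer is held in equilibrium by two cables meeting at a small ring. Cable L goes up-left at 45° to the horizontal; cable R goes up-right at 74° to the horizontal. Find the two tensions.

ΣF_x = 0: −T_L·cos45° + T_R·cos74° = 0 → T_R = 2.56535·T_L.
ΣF_y = 0: T_L·sin45° + T_R·sin74° = 15750.
Substitute: T_L·(0.707107 + 2.56535·0.961262) = 15750 → T_L = 4963.63 ≈ 4964 N.
Then T_R = 2.56535 × 4963.63 = 12730 N.

T_L = 4964 N, T_R = 12730 N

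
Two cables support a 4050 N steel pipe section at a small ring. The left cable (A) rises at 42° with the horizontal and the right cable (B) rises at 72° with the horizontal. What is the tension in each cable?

ΣF_x = 0: −T_A·cos42° + T_B·cos72° = 0 → T_B = 2.40487·T_A.
ΣF_y = 0: T_A·sin42° + T_B·sin72° = 4050.
Substitute: T_A·(0.669131 + 2.40487·0.951057) = 4050 → T_A = 1369.96 ≈ 1370 N.
Then T_B = 2.40487 × 1369.96 = 3295 N.

T_A = 1370 N, T_B = 3295 N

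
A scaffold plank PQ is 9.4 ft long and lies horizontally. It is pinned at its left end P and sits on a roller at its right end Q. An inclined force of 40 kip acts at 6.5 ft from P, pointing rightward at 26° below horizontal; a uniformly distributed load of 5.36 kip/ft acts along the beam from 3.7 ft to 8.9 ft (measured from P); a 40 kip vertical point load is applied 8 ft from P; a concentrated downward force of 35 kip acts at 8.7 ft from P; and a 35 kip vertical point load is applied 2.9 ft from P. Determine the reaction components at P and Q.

Resultant of the distributed load: 5.36 × 5.2 = 27.872 kip at 6.3 ft from P.
Moments about P: Q_y·9.4 − 40·sin26°·6.5 − (5.36·5.2)·6.3 − 40·8 − 35·8.7 − 35·2.9 = 0 → Q_y = 1015.57/9.4 = 108.039 ≈ 108.0 kip.
ΣF_y = 0: P_y + 108.039 − 40·sin26° − 5.36·5.2 − 40 − 35 − 35 = 0 → P_y = 47.37 kip.
ΣF_x = 0: P_x + 40·cos26° = 0 → P_x = -35.95 kip.

P_x = -35.95 kip, P_y = 47.37 kip, Q_y = 108.0 kip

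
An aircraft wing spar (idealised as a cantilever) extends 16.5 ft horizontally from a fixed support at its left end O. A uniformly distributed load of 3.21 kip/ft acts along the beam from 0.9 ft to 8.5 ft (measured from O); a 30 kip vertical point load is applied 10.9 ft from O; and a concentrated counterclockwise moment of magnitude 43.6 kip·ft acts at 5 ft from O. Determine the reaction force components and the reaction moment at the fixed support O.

Resultant of the distributed load: 3.21 × 7.6 = 24.396 kip at 4.7 ft from O.
ΣF_x = 0: O_x = 0.
ΣF_y = 0: O_y − 3.21·7.6 − 30 = 0 → O_y = 54.40 kip.
ΣM about O: M_O − (3.21·7.6)·4.7 − 30·10.9 + 43.6 = 0 → M_O = 398.1 kip·ft.

O_x = 0, O_y = 54.40 kip, M_O = 398.1 kip·ft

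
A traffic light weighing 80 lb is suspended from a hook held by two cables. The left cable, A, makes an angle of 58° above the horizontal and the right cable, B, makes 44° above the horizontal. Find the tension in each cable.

T_A = 58.83 lb, T_B = 43.34 lb

ΣF_x = 0: −T_A·cos58° + T_B·cos44° = 0 → T_B = 0.736674·T_A.
ΣF_y = 0: T_A·sin58° + T_B·sin44° = 80.
Substitute: T_A·(0.848048 + 0.736674·0.694658) = 80 → T_A = 58.8329 ≈ 58.83 lb.
Then T_B = 0.736674 × 58.8329 = 43.34 lb.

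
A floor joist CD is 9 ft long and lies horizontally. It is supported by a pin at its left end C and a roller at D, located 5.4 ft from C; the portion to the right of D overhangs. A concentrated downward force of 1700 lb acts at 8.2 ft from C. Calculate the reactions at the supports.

C_x = 0, C_y = -881.5 lb, D_y = 2581 lb

Moments about C: D_y·5.4 − 1700·8.2 = 0 → D_y = 13940/5.4 = 2581.48 ≈ 2581 lb.
ΣF_y = 0: C_y + 2581.48 − 1700 = 0 → C_y = -881.5 lb.
ΣF_x = 0: no horizontal applied forces, so C_x = 0.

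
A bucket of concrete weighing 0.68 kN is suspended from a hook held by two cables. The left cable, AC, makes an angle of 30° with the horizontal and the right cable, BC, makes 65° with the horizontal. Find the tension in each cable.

ΣF_x = 0: −T_AC·cos30° + T_BC·cos65° = 0 → T_BC = 2.04919·T_AC.
ΣF_y = 0: T_AC·sin30° + T_BC·sin65° = 0.68.
Substitute: T_AC·(0.5 + 2.04919·0.906308) = 0.68 → T_AC = 0.288478 ≈ 0.2885 kN.
Then T_BC = 2.04919 × 0.288478 = 0.5911 kN.

T_AC = 0.2885 kN, T_BC = 0.5911 kN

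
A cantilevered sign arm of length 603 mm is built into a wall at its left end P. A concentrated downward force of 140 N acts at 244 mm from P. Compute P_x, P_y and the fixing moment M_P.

P_x = 0, P_y = 140.0 N, M_P = 34160 N·mm

ΣF_x = 0: P_x = 0.
ΣF_y = 0: P_y − 140 = 0 → P_y = 140.0 N.
ΣM about P: M_P − 140·244 = 0 → M_P = 34160 N·mm.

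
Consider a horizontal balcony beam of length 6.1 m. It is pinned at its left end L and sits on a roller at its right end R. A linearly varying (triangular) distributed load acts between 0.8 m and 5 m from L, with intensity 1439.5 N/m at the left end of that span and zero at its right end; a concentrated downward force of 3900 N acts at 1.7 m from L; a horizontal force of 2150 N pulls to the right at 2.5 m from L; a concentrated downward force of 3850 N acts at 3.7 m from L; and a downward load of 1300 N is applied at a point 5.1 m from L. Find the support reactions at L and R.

L_x = -2150 N, L_y = 6474 N, R_y = 5599 N

Resultant of the triangular load: ½ × 1439.5 × 4.2 = 3022.95 N, acting at 2.2 m from L (one-third of the span from the peak).
ΣM about L: R_y·6.1 − (½·1439.5·4.2)·2.2 − 3900·1.7 − 3850·3.7 − 1300·5.1 = 0 → R_y = 34155.49/6.1 = 5599.26 ≈ 5599 N.
ΣF_y = 0: L_y + 5599.26 − ½·1439.5·4.2 − 3900 − 3850 − 1300 = 0 → L_y = 6474 N.
ΣF_x = 0: L_x + 2150 = 0 → L_x = -2150 N.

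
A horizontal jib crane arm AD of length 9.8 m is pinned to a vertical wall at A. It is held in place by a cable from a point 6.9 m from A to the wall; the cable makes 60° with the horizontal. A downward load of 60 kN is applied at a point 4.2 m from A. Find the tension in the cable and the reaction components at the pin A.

ΣM about A: T·sin60°·6.9 − 60·4.2 = 0 → T = 252/(6.9·0.866025) = 42.1717 ≈ 42.17 kN.
ΣF_x = 0: A_x − T·cos60° = 0 → A_x = 42.1717 × 0.5 = 21.09 kN.
ΣF_y = 0: A_y + T·sin60° − 60 = 0 → A_y = 60 − 42.1717 × 0.866025 = 23.48 kN.

T = 42.17 kN, A_x = 21.09 kN, A_y = 23.48 kN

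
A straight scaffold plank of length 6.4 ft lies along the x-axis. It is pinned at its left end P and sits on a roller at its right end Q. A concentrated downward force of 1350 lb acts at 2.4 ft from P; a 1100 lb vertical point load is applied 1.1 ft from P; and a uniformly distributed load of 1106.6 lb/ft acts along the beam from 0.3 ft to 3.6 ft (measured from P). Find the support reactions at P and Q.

P_x = 0, P_y = 4294 lb, Q_y = 1808 lb

Resultant of the distributed load: 1106.6 × 3.3 = 3651.78 lb at 1.95 ft from P.
ΣM about P: Q_y·6.4 − 1350·2.4 − 1100·1.1 − (1106.6·3.3)·1.95 = 0 → Q_y = 11570.971/6.4 = 1807.96 ≈ 1808 lb.
ΣF_y = 0: P_y + 1807.96 − 1350 − 1100 − 1106.6·3.3 = 0 → P_y = 4294 lb.
ΣF_x = 0: no horizontal applied forces, so P_x = 0.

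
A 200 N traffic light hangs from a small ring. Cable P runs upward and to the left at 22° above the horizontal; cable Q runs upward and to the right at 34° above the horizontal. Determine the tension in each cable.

ΣF_x = 0: −T_P·cos22° + T_Q·cos34° = 0 → T_Q = 1.11839·T_P.
ΣF_y = 0: T_P·sin22° + T_Q·sin34° = 200.
Substitute: T_P·(0.374607 + 1.11839·0.559193) = 200 → T_P = 199.999 ≈ 200.0 N.
Then T_Q = 1.11839 × 199.999 = 223.7 N.

T_P = 200.0 N, T_Q = 223.7 N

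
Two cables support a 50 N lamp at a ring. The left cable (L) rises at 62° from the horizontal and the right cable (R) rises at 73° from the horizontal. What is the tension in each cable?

T_L = 20.67 N, T_R = 33.20 N

ΣF_x = 0: −T_L·cos62° + T_R·cos73° = 0 → T_R = 1.60574·T_L.
ΣF_y = 0: T_L·sin62° + T_R·sin73° = 50.
Substitute: T_L·(0.882948 + 1.60574·0.956305) = 50 → T_L = 20.6738 ≈ 20.67 N.
Then T_R = 1.60574 × 20.6738 = 33.20 N.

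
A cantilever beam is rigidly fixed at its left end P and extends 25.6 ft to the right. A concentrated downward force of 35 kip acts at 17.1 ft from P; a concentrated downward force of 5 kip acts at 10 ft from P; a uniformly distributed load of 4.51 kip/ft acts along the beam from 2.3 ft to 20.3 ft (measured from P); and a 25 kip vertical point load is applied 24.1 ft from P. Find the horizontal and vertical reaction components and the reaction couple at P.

Resultant of the distributed load: 4.51 × 18 = 81.18 kip at 11.3 ft from P.
ΣF_x = 0: P_x = 0.
ΣF_y = 0: P_y − 35 − 5 − 4.51·18 − 25 = 0 → P_y = 146.2 kip.
ΣM about P: M_P − 35·17.1 − 5·10 − (4.51·18)·11.3 − 25·24.1 = 0 → M_P = 2168 kip·ft.

P_x = 0, P_y = 146.2 kip, M_P = 2168 kip·ft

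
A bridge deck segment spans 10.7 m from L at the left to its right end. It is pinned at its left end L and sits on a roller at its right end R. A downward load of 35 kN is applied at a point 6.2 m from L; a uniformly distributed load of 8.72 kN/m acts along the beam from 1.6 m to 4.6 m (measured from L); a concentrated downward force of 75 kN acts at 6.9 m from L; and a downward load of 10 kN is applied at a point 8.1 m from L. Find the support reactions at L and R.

L_x = 0, L_y = 62.37 kN, R_y = 83.79 kN

Resultant of the distributed load: 8.72 × 3 = 26.16 kN at 3.1 m from L.
Moments about L: R_y·10.7 − 35·6.2 − (8.72·3)·3.1 − 75·6.9 − 10·8.1 = 0 → R_y = 896.596/10.7 = 83.794 ≈ 83.79 kN.
ΣF_y = 0: L_y + 83.794 − 35 − 8.72·3 − 75 − 10 = 0 → L_y = 62.37 kN.
ΣF_x = 0: no horizontal applied forces, so L_x = 0.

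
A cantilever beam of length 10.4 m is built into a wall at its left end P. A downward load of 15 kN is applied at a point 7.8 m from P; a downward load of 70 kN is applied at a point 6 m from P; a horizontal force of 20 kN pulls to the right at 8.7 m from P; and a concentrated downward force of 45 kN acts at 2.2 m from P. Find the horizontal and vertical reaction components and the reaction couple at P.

P_x = -20.00 kN, P_y = 130.0 kN, M_P = 636.0 kN·m

ΣF_x = 0: P_x + 20 = 0 → P_x = -20.00 kN.
ΣF_y = 0: P_y − 15 − 70 − 45 = 0 → P_y = 130.0 kN.
ΣM about P: M_P − 15·7.8 − 70·6 − 45·2.2 = 0 → M_P = 636.0 kN·m.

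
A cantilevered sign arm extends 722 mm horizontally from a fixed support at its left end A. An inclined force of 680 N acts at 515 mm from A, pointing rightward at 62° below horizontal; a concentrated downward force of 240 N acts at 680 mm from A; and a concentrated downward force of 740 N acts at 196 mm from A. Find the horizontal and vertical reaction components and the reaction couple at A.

ΣF_x = 0: A_x + 680·cos62° = 0 → A_x = -319.2 N.
ΣF_y = 0: A_y − 680·sin62° − 240 − 740 = 0 → A_y = 1580 N.
ΣM about A: M_A − 680·sin62°·515 − 240·680 − 740·196 = 0 → M_A = 617400 N·mm.

A_x = -319.2 N, A_y = 1580 N, M_A = 617400 N·mm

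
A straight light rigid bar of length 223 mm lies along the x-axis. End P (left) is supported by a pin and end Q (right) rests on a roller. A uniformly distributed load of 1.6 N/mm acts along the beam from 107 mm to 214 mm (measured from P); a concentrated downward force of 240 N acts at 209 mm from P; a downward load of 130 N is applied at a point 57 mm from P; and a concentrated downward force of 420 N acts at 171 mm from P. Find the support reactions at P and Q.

P_x = 0, P_y = 257.8 N, Q_y = 703.4 N

Resultant of the distributed load: 1.6 × 107 = 171.2 N at 160.5 mm from P.
ΣM about P: Q_y·223 − (1.6·107)·160.5 − 240·209 − 130·57 − 420·171 = 0 → Q_y = 156867.6/223 = 703.442 ≈ 703.4 N.
ΣF_y = 0: P_y + 703.442 − 1.6·107 − 240 − 130 − 420 = 0 → P_y = 257.8 N.
ΣF_x = 0: no horizontal applied forces, so P_x = 0.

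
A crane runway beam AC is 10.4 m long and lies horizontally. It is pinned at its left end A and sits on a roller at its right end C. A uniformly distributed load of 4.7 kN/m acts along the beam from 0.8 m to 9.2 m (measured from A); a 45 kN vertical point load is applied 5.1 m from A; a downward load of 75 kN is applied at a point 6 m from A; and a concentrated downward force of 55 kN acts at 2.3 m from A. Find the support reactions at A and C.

Resultant of the distributed load: 4.7 × 8.4 = 39.48 kN at 5 m from A.
Taking moments about A: C_y·10.4 − (4.7·8.4)·5 − 45·5.1 − 75·6 − 55·2.3 = 0 → C_y = 1003.4/10.4 = 96.4808 ≈ 96.48 kN.
ΣF_y = 0: A_y + 96.4808 − 4.7·8.4 − 45 − 75 − 55 = 0 → A_y = 118.0 kN.
ΣF_x = 0: no horizontal applied forces, so A_x = 0.

A_x = 0, A_y = 118.0 kN, C_y = 96.48 kN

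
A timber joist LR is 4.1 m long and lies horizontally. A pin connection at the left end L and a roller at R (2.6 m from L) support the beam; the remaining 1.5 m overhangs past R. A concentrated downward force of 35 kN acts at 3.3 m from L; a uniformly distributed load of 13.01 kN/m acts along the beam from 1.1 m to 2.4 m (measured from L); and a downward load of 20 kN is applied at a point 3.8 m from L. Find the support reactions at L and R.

Resultant of the distributed load: 13.01 × 1.3 = 16.913 kN at 1.75 m from L.
Taking moments about L: R_y·2.6 − 35·3.3 − (13.01·1.3)·1.75 − 20·3.8 = 0 → R_y = 221.09775/2.6 = 85.0376 ≈ 85.04 kN.
ΣF_y = 0: L_y + 85.0376 − 35 − 13.01·1.3 − 20 = 0 → L_y = -13.12 kN.
ΣF_x = 0: no horizontal applied forces, so L_x = 0.

L_x = 0, L_y = -13.12 kN, R_y = 85.04 kN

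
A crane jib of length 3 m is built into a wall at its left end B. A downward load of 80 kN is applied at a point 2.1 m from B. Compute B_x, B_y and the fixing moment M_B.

ΣF_x = 0: B_x = 0.
ΣF_y = 0: B_y − 80 = 0 → B_y = 80.00 kN.
ΣM about B: M_B − 80·2.1 = 0 → M_B = 168.0 kN·m.

B_x = 0, B_y = 80.00 kN, M_B = 168.0 kN·m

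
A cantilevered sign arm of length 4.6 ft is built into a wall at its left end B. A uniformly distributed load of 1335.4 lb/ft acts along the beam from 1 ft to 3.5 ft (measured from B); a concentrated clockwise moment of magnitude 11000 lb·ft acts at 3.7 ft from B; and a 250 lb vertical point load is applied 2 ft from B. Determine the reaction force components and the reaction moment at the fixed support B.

B_x = 0, B_y = 3588 lb, M_B = 19010 lb·ft

Resultant of the distributed load: 1335.4 × 2.5 = 3338.5 lb at 2.25 ft from B.
ΣF_x = 0: B_x = 0.
ΣF_y = 0: B_y − 1335.4·2.5 − 250 = 0 → B_y = 3588 lb.
ΣM about B: M_B − (1335.4·2.5)·2.25 − 11000 − 250·2 = 0 → M_B = 19010 lb·ft.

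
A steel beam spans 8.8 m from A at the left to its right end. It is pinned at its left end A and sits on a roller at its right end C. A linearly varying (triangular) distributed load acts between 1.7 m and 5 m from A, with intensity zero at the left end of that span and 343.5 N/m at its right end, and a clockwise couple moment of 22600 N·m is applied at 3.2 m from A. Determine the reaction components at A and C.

Resultant of the triangular load: ½ × 343.5 × 3.3 = 566.775 N, acting at 3.9 m from A (one-third of the span from the peak).
ΣM about A: C_y·8.8 − (½·343.5·3.3)·3.9 − 22600 = 0 → C_y = 24810.4225/8.8 = 2819.37 ≈ 2819 N.
ΣF_y = 0: A_y + 2819.37 − ½·343.5·3.3 = 0 → A_y = -2253 N.
ΣF_x = 0: no horizontal applied forces, so A_x = 0.

A_x = 0, A_y = -2253 N, C_y = 2819 N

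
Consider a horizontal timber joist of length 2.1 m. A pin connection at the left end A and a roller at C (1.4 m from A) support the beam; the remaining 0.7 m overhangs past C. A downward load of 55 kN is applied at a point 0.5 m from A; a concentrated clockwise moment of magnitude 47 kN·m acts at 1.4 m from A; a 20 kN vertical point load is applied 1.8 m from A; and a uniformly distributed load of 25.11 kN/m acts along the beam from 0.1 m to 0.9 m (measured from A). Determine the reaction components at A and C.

Resultant of the distributed load: 25.11 × 0.8 = 20.088 kN at 0.5 m from A.
Moments about A: C_y·1.4 − 55·0.5 − 47 − 20·1.8 − (25.11·0.8)·0.5 = 0 → C_y = 120.544/1.4 = 86.1029 ≈ 86.10 kN.
ΣF_y = 0: A_y + 86.1029 − 55 − 20 − 25.11·0.8 = 0 → A_y = 8.985 kN.
ΣF_x = 0: no horizontal applied forces, so A_x = 0.

A_x = 0, A_y = 8.985 kN, C_y = 86.10 kN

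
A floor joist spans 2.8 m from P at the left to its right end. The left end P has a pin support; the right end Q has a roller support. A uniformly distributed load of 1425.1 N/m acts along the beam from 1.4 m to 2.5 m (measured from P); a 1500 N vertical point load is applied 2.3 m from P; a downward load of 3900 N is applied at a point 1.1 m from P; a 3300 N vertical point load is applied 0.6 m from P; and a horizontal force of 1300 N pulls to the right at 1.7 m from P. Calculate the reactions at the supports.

P_x = -1300 N, P_y = 5704 N, Q_y = 4563 N

Resultant of the distributed load: 1425.1 × 1.1 = 1567.61 N at 1.95 m from P.
Moments about P: Q_y·2.8 − (1425.1·1.1)·1.95 − 1500·2.3 − 3900·1.1 − 3300·0.6 = 0 → Q_y = 12776.8395/2.8 = 4563.16 ≈ 4563 N.
ΣF_y = 0: P_y + 4563.16 − 1425.1·1.1 − 1500 − 3900 − 3300 = 0 → P_y = 5704 N.
ΣF_x = 0: P_x + 1300 = 0 → P_x = -1300 N.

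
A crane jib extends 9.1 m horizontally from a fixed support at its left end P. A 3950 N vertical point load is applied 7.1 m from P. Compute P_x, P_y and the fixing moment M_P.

ΣF_x = 0: P_x = 0.
ΣF_y = 0: P_y − 3950 = 0 → P_y = 3950 N.
ΣM about P: M_P − 3950·7.1 = 0 → M_P = 28040 N·m.

P_x = 0, P_y = 3950 N, M_P = 28040 N·m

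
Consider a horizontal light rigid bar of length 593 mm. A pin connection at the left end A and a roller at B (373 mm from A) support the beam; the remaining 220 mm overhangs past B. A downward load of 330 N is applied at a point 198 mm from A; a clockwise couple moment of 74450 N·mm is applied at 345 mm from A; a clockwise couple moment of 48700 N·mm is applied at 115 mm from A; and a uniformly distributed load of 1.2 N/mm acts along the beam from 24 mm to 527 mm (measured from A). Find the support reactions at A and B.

Resultant of the distributed load: 1.2 × 503 = 603.6 N at 275.5 mm from A.
ΣM about A: B_y·373 − 330·198 − 74450 − 48700 − (1.2·503)·275.5 = 0 → B_y = 354781.8/373 = 951.158 ≈ 951.2 N.
ΣF_y = 0: A_y + 951.158 − 330 − 1.2·503 = 0 → A_y = -17.56 N.
ΣF_x = 0: no horizontal applied forces, so A_x = 0.

A_x = 0, A_y = -17.56 N, B_y = 951.2 N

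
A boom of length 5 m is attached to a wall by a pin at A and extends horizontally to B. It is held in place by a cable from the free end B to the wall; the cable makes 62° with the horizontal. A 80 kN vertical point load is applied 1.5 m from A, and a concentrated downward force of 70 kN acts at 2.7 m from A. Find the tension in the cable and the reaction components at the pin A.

ΣM about A: T·sin62°·5 − 80·1.5 − 70·2.7 = 0 → T = 309/(5·0.882948) = 69.9928 ≈ 69.99 kN.
ΣF_x = 0: A_x − T·cos62° = 0 → A_x = 69.9928 × 0.469472 = 32.86 kN.
ΣF_y = 0: A_y + T·sin62° − 80 − 70 = 0 → A_y = 150 − 69.9928 × 0.882948 = 88.20 kN.

T = 69.99 kN, A_x = 32.86 kN, A_y = 88.20 kN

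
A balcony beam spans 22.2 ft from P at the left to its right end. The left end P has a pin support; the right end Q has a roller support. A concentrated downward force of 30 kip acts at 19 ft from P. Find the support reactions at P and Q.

P_x = 0, P_y = 4.324 kip, Q_y = 25.68 kip

Moments about P: Q_y·22.2 − 30·19 = 0 → Q_y = 570/22.2 = 25.6757 ≈ 25.68 kip.
ΣF_y = 0: P_y + 25.6757 − 30 = 0 → P_y = 4.324 kip.
ΣF_x = 0: no horizontal applied forces, so P_x = 0.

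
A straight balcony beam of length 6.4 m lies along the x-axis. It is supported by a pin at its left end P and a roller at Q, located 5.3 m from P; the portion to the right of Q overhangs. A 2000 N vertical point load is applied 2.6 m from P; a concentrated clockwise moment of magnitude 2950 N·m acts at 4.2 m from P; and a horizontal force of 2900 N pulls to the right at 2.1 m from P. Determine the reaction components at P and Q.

P_x = -2900 N, P_y = 462.3 N, Q_y = 1538 N

Taking moments about P: Q_y·5.3 − 2000·2.6 − 2950 = 0 → Q_y = 8150/5.3 = 1537.74 ≈ 1538 N.
ΣF_y = 0: P_y + 1537.74 − 2000 = 0 → P_y = 462.3 N.
ΣF_x = 0: P_x + 2900 = 0 → P_x = -2900 N.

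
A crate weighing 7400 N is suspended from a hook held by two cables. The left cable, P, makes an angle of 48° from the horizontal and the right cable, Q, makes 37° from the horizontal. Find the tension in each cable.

ΣF_x = 0: −T_P·cos48° + T_Q·cos37° = 0 → T_Q = 0.837842·T_P.
ΣF_y = 0: T_P·sin48° + T_Q·sin37° = 7400.
Substitute: T_P·(0.743145 + 0.837842·0.601815) = 7400 → T_P = 5932.48 ≈ 5932 N.
Then T_Q = 0.837842 × 5932.48 = 4970 N.

T_P = 5932 N, T_Q = 4970 N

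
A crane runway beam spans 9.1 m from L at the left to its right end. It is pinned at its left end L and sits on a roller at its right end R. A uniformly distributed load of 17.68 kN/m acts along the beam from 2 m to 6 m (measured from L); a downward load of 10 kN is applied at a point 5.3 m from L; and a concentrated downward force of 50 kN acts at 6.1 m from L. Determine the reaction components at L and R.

L_x = 0, L_y = 60.29 kN, R_y = 70.43 kN

Resultant of the distributed load: 17.68 × 4 = 70.72 kN at 4 m from L.
Taking moments about L: R_y·9.1 − (17.68·4)·4 − 10·5.3 − 50·6.1 = 0 → R_y = 640.88/9.1 = 70.4264 ≈ 70.43 kN.
ΣF_y = 0: L_y + 70.4264 − 17.68·4 − 10 − 50 = 0 → L_y = 60.29 kN.
ΣF_x = 0: no horizontal applied forces, so L_x = 0.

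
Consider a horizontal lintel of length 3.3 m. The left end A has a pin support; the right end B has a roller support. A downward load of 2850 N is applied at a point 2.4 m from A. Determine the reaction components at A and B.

A_x = 0, A_y = 777.3 N, B_y = 2073 N

Moments about A: B_y·3.3 − 2850·2.4 = 0 → B_y = 6840/3.3 = 2072.73 ≈ 2073 N.
ΣF_y = 0: A_y + 2072.73 − 2850 = 0 → A_y = 777.3 N.
ΣF_x = 0: no horizontal applied forces, so A_x = 0.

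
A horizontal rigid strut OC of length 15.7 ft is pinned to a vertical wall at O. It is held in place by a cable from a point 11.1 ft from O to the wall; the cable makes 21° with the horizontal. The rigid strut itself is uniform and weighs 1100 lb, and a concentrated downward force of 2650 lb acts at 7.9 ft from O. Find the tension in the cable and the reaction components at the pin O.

ΣM about O: T·sin21°·11.1 − 1100·7.85 − 2650·7.9 = 0 → T = 29570/(11.1·0.358368) = 7433.6 ≈ 7434 lb.
ΣF_x = 0: O_x − T·cos21° = 0 → O_x = 7433.6 × 0.93358 = 6940 lb.
ΣF_y = 0: O_y + T·sin21° − 1100 − 2650 = 0 → O_y = 3750 − 7433.6 × 0.358368 = 1086 lb.

T = 7434 lb, O_x = 6940 lb, O_y = 1086 lb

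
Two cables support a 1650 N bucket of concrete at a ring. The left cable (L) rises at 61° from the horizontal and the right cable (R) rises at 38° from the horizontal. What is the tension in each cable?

T_L = 1316 N, T_R = 809.9 N

ΣF_x = 0: −T_L·cos61° + T_R·cos38° = 0 → T_R = 0.615232·T_L.
ΣF_y = 0: T_L·sin61° + T_R·sin38° = 1650.
Substitute: T_L·(0.87462 + 0.615232·0.615661) = 1650 → T_L = 1316.43 ≈ 1316 N.
Then T_R = 0.615232 × 1316.43 = 809.9 N.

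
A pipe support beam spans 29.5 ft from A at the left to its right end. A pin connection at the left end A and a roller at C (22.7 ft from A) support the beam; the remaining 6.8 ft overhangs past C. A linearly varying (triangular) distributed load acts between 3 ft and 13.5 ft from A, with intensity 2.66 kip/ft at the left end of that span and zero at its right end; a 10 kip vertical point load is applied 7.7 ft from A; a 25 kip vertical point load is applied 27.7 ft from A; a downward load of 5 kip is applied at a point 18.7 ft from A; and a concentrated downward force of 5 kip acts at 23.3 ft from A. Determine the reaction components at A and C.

Resultant of the triangular load: ½ × 2.66 × 10.5 = 13.965 kip, acting at 6.5 ft from A (one-third of the span from the peak).
Taking moments about A: C_y·22.7 − (½·2.66·10.5)·6.5 − 10·7.7 − 25·27.7 − 5·18.7 − 5·23.3 = 0 → C_y = 1070.2725/22.7 = 47.1486 ≈ 47.15 kip.
ΣF_y = 0: A_y + 47.1486 − ½·2.66·10.5 − 10 − 25 − 5 − 5 = 0 → A_y = 11.82 kip.
ΣF_x = 0: no horizontal applied forces, so A_x = 0.

A_x = 0, A_y = 11.82 kip, C_y = 47.15 kip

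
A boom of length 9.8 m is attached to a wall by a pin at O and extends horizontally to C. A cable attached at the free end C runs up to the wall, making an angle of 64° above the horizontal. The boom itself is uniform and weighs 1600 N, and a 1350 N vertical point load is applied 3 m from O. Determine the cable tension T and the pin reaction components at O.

ΣM about O: T·sin64°·9.8 − 1600·4.9 − 1350·3 = 0 → T = 11890/(9.8·0.898794) = 1349.88 ≈ 1350 N.
ΣF_x = 0: O_x − T·cos64° = 0 → O_x = 1349.88 × 0.438371 = 591.7 N.
ΣF_y = 0: O_y + T·sin64° − 1600 − 1350 = 0 → O_y = 2950 − 1349.88 × 0.898794 = 1737 N.

T = 1350 N, O_x = 591.7 N, O_y = 1737 N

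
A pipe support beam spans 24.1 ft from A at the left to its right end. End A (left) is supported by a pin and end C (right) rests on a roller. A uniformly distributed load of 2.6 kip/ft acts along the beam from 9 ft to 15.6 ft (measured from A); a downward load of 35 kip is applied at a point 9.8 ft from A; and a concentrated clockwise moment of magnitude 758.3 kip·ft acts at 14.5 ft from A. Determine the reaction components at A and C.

Resultant of the distributed load: 2.6 × 6.6 = 17.16 kip at 12.3 ft from A.
Taking moments about A: C_y·24.1 − (2.6·6.6)·12.3 − 35·9.8 − 758.3 = 0 → C_y = 1312.368/24.1 = 54.4551 ≈ 54.46 kip.
ΣF_y = 0: A_y + 54.4551 − 2.6·6.6 − 35 = 0 → A_y = -2.295 kip.
ΣF_x = 0: no horizontal applied forces, so A_x = 0.

A_x = 0, A_y = -2.295 kip, C_y = 54.46 kip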